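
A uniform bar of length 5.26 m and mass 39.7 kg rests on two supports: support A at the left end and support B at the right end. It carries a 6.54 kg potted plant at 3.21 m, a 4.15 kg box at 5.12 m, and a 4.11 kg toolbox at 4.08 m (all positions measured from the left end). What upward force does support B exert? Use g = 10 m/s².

Sum moments about support A (its reaction then has zero moment arm).
Beam weight: 39.7 × 10 = 397 N down at 2.63 m → arm 2.63 m, τ = 397 × 2.63 = 1044 N·m clockwise.
Potted plant: 6.54 × 10 = 65.4 N down at 3.21 m → arm 3.21 m, τ = 65.4 × 3.21 = 209.9 N·m clockwise.
Box: 4.15 × 10 = 41.5 N down at 5.12 m → arm 5.12 m, τ = 41.5 × 5.12 = 212.5 N·m clockwise.
Toolbox: 4.11 × 10 = 41.1 N down at 4.08 m → arm 4.08 m, τ = 41.1 × 4.08 = 167.7 N·m clockwise.
Net load moment about support A = 1634 N·m clockwise.
Reaction R at support B is upward at 5.26 m, arm 5.26 m → moment R × 5.26 counterclockwise.
Balancing moments: R × 5.26 = 1634, giving R = 311 N.

R_B ≈ 311 N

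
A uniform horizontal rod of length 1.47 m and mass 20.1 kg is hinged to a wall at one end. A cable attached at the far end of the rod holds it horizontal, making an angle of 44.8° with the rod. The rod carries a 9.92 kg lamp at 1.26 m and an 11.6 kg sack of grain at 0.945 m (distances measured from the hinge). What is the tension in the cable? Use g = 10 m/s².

Sum moments about the hinge (the unknown hinge reaction has zero arm there).
Beam weight: 20.1 × 10 = 201 N down at 0.735 m → arm 0.735 m, τ = 201 × 0.735 = 147.7 N·m clockwise.
Lamp: 9.92 × 10 = 99.2 N down at 1.26 m → arm 1.26 m, τ = 99.2 × 1.26 = 125 N·m clockwise.
Sack of grain: 11.6 × 10 = 116 N down at 0.945 m → arm 0.945 m, τ = 116 × 0.945 = 109.6 N·m clockwise.
Total clockwise load moment = 382.3 N·m.
The cable tension T acts at 1.47 m; only its component perpendicular to the rod, T sinθ, produces torque. sin 44.8° = 0.7046.
Στ = 0 ⇒ T × 1.47 × 0.7046 = 382.3 ⇒ T = 382.3 / 1.036 = 369 N.

T ≈ 369 N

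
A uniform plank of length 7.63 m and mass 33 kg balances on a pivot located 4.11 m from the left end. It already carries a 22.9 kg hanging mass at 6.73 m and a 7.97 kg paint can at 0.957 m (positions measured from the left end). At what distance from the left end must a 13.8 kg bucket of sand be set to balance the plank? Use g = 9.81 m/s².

x ≈ 2.29 m from the left end

About the pivot (at 4.11 m from the left end):
Beam weight: 33 × 9.81 = 323.7 N down at 3.815 m → arm 0.295 m, τ = 323.7 × 0.295 = 95.49 N·m counterclockwise.
Hanging mass: 22.9 × 9.81 = 224.6 N down at 6.73 m → arm 2.62 m, τ = 224.6 × 2.62 = 588.5 N·m clockwise.
Paint can: 7.97 × 9.81 = 78.19 N down at 0.957 m → arm 3.153 m, τ = 78.19 × 3.153 = 246.5 N·m counterclockwise.
Net moment of existing loads = 246.5 N·m clockwise.
The bucket of sand weighs 13.8 × 9.81 = 135.4 N and must supply an equal counterclockwise moment, so its lever arm about the pivot is 246.5 / 135.4 = 1.82 m.
That puts it at 4.11 − 1.82 = 2.29 m from the left end.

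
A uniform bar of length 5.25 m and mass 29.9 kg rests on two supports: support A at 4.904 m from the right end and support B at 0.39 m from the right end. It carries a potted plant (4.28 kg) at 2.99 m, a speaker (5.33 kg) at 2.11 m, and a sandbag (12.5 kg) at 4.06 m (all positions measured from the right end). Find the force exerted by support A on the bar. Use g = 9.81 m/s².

Taking torques about support B:
Beam weight: 29.9 × 9.81 = 293.3 N down at 2.625 m → arm 2.235 m, τ = 293.3 × 2.235 = 655.5 N·m counterclockwise.
Potted plant: 4.28 × 9.81 = 41.99 N down at 2.99 m → arm 2.6 m, τ = 41.99 × 2.6 = 109.2 N·m counterclockwise.
Speaker: 5.33 × 9.81 = 52.29 N down at 2.11 m → arm 1.72 m, τ = 52.29 × 1.72 = 89.94 N·m counterclockwise.
Sandbag: 12.5 × 9.81 = 122.6 N down at 4.06 m → arm 3.67 m, τ = 122.6 × 3.67 = 449.9 N·m counterclockwise.
Net load moment about support B = 1305 N·m counterclockwise.
Reaction R at support A is upward at 4.904 m, arm 4.514 m → moment R × 4.514 clockwise.
For rotational equilibrium, R × 4.514 = 1305, so R = 289 N.

R_A ≈ 289 N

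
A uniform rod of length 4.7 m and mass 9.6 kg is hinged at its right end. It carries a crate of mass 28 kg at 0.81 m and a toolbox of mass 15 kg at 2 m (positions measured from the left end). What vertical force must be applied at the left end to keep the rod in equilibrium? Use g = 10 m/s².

Choose the right end as the axis so the unknown pivot reaction has zero arm there.
Beam weight: 9.6 × 10 = 96 N down at 2.35 m → arm 2.35 m, τ = 96 × 2.35 = 225.6 N·m counterclockwise.
Crate: 28 × 10 = 280 N down at 0.81 m → arm 3.89 m, τ = 280 × 3.89 = 1089 N·m counterclockwise.
Toolbox: 15 × 10 = 150 N down at 2 m → arm 2.7 m, τ = 150 × 2.7 = 405 N·m counterclockwise.
Net moment of the loads = 1720 N·m counterclockwise.
The upward force F acts at the left end, arm 4.7 m, giving F × 4.7 clockwise.
For rotational equilibrium, F × 4.7 = 1720, so F = 1720 / 4.7 = 366 N.

F ≈ 366 N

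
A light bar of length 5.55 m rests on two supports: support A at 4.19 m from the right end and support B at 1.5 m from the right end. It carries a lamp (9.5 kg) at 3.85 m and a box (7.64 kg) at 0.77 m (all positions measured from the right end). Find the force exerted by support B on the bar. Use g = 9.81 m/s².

R_B ≈ 107 N

About support A:
Lamp: 9.5 × 9.81 = 93.2 N down at 3.85 m → arm 0.34 m, τ = 93.2 × 0.34 = 31.69 N·m clockwise.
Box: 7.64 × 9.81 = 74.95 N down at 0.77 m → arm 3.42 m, τ = 74.95 × 3.42 = 256.3 N·m clockwise.
Net load moment about support A = 288 N·m clockwise.
Reaction R at support B is upward at 1.5 m, arm 2.69 m → moment R × 2.69 counterclockwise.
For rotational equilibrium, R × 2.69 = 288, so R = 107 N.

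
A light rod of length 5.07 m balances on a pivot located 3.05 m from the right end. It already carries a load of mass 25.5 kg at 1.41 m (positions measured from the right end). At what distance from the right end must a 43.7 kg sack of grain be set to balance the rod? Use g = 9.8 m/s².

Sum moments about the pivot (at 3.05 m from the right end) (the support reaction has zero arm there).
Load: 25.5 × 9.8 = 249.9 N down at 1.41 m → arm 1.64 m, τ = 249.9 × 1.64 = 409.8 N·m clockwise.
Net moment of existing loads = 409.8 N·m clockwise.
The sack of grain weighs 43.7 × 9.8 = 428.3 N and must supply an equal counterclockwise moment, so its lever arm about the pivot is 409.8 / 428.3 = 0.957 m.
That puts it at 3.05 + 0.957 = 4.01 m from the right end.

x ≈ 4.01 m from the right end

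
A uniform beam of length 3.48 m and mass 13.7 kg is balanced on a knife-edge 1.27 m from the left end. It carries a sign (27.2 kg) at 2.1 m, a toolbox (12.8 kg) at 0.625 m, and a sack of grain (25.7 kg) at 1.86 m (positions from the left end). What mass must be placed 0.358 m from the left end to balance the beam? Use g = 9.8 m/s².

m ≈ 39.4 kg

Choose the knife-edge (at 1.27 m from the left end) as the axis so the support reaction has zero arm there.
Beam weight: 13.7 × 9.8 = 134.3 N down at 1.74 m → arm 0.47 m, τ = 134.3 × 0.47 = 63.12 N·m clockwise.
Sign: 27.2 × 9.8 = 266.6 N down at 2.1 m → arm 0.83 m, τ = 266.6 × 0.83 = 221.3 N·m clockwise.
Toolbox: 12.8 × 9.8 = 125.4 N down at 0.625 m → arm 0.645 m, τ = 125.4 × 0.645 = 80.88 N·m counterclockwise.
Sack of grain: 25.7 × 9.8 = 251.9 N down at 1.86 m → arm 0.59 m, τ = 251.9 × 0.59 = 148.6 N·m clockwise.
Net moment of known loads = 352.1 N·m clockwise.
An unknown mass m at 0.358 m has arm 0.912 m; its moment is m·g·0.912 counterclockwise.
For rotational equilibrium, m × 9.8 × 0.912 = 352.1, so m = 352.1 / (9.8 × 0.912) = 39.4 kg.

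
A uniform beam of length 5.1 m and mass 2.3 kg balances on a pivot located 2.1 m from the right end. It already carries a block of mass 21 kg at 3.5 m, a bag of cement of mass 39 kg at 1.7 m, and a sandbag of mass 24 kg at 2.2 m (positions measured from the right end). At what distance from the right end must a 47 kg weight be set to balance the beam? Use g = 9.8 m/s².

Choose the pivot (at 2.1 m from the right end) as the axis so the support reaction has zero arm there.
Beam weight: 2.3 × 9.8 = 22.54 N down at 2.55 m → arm 0.45 m, τ = 22.54 × 0.45 = 10.14 N·m counterclockwise.
Block: 21 × 9.8 = 205.8 N down at 3.5 m → arm 1.4 m, τ = 205.8 × 1.4 = 288.1 N·m counterclockwise.
Bag of cement: 39 × 9.8 = 382.2 N down at 1.7 m → arm 0.4 m, τ = 382.2 × 0.4 = 152.9 N·m clockwise.
Sandbag: 24 × 9.8 = 235.2 N down at 2.2 m → arm 0.1 m, τ = 235.2 × 0.1 = 23.52 N·m counterclockwise.
Net moment of existing loads = 168.9 N·m counterclockwise.
The weight weighs 47 × 9.8 = 460.6 N and must supply an equal clockwise moment, so its lever arm about the pivot is 168.9 / 460.6 = 0.367 m.
That puts it at 2.1 − 0.367 = 1.73 m from the right end.

x ≈ 1.73 m from the right end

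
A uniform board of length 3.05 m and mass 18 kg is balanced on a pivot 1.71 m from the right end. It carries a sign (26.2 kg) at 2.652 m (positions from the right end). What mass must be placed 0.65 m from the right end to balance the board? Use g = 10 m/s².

m ≈ 20.1 kg

Take moments about the pivot (at 1.71 m from the right end).
Beam weight: 18 × 10 = 180 N down at 1.525 m → arm 0.185 m, τ = 180 × 0.185 = 33.3 N·m clockwise.
Sign: 26.2 × 10 = 262 N down at 2.652 m → arm 0.942 m, τ = 262 × 0.942 = 246.8 N·m counterclockwise.
Net moment of known loads = 213.5 N·m counterclockwise.
An unknown mass m at 0.65 m has arm 1.06 m; its moment is m·g·1.06 clockwise.
Στ = 0 ⇒ m × 10 × 1.06 = 213.5 ⇒ m = 213.5 / (10 × 1.06) = 20.1 kg.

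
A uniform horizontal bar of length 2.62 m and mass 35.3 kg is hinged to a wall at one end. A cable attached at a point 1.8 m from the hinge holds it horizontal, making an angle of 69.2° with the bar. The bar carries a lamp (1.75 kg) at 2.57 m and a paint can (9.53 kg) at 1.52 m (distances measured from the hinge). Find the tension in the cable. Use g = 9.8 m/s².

Sum moments about the hinge (the unknown hinge reaction has zero arm there).
Beam weight: 35.3 × 9.8 = 345.9 N down at 1.31 m → arm 1.31 m, τ = 345.9 × 1.31 = 453.1 N·m clockwise.
Lamp: 1.75 × 9.8 = 17.15 N down at 2.57 m → arm 2.57 m, τ = 17.15 × 2.57 = 44.08 N·m clockwise.
Paint can: 9.53 × 9.8 = 93.39 N down at 1.52 m → arm 1.52 m, τ = 93.39 × 1.52 = 142 N·m clockwise.
Total clockwise load moment = 639.2 N·m.
The cable tension T acts at 1.8 m; only its component perpendicular to the bar, T sinθ, produces torque. sin 69.2° = 0.9348.
For rotational equilibrium, T × 1.8 × 0.9348 = 639.2, so T = 639.2 / 1.683 = 380 N.

T ≈ 380 N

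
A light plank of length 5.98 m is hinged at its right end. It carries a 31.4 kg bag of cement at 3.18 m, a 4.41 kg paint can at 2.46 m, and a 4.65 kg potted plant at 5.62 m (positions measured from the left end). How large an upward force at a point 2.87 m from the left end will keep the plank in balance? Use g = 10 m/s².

F ≈ 338 N

Taking torques about the right end:
Bag of cement: 31.4 × 10 = 314 N down at 3.18 m → arm 2.8 m, τ = 314 × 2.8 = 879.2 N·m counterclockwise.
Paint can: 4.41 × 10 = 44.1 N down at 2.46 m → arm 3.52 m, τ = 44.1 × 3.52 = 155.2 N·m counterclockwise.
Potted plant: 4.65 × 10 = 46.5 N down at 5.62 m → arm 0.36 m, τ = 46.5 × 0.36 = 16.74 N·m counterclockwise.
Net moment of the loads = 1051 N·m counterclockwise.
The upward force F acts at a point 2.87 m from the left end, arm 3.11 m, giving F × 3.11 clockwise.
Setting net torque to zero: F × 3.11 = 1051 → F = 1051 / 3.11 = 338 N.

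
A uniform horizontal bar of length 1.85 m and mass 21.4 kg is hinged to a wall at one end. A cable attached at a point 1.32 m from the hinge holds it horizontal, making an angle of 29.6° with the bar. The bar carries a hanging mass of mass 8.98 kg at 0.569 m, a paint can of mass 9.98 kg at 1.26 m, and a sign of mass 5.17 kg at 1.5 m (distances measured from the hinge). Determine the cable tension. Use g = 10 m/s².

Sum moments about the hinge (the unknown hinge reaction has zero arm there).
Beam weight: 21.4 × 10 = 214 N down at 0.925 m → arm 0.925 m, τ = 214 × 0.925 = 198 N·m clockwise.
Hanging mass: 8.98 × 10 = 89.8 N down at 0.569 m → arm 0.569 m, τ = 89.8 × 0.569 = 51.1 N·m clockwise.
Paint can: 9.98 × 10 = 99.8 N down at 1.26 m → arm 1.26 m, τ = 99.8 × 1.26 = 125.7 N·m clockwise.
Sign: 5.17 × 10 = 51.7 N down at 1.5 m → arm 1.5 m, τ = 51.7 × 1.5 = 77.55 N·m clockwise.
Total clockwise load moment = 452.4 N·m.
The cable tension T acts at 1.32 m; only its component perpendicular to the bar, T sinθ, produces torque. sin 29.6° = 0.4939.
Balancing moments: T × 1.32 × 0.4939 = 452.4, giving T = 452.4 / 0.6519 = 694 N.

T ≈ 694 N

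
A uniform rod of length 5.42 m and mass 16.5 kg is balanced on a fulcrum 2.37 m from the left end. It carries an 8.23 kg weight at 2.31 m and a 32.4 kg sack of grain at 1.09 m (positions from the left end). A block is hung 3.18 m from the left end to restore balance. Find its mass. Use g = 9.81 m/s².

About the fulcrum (at 2.37 m from the left end):
Beam weight: 16.5 × 9.81 = 161.9 N down at 2.71 m → arm 0.34 m, τ = 161.9 × 0.34 = 55.05 N·m clockwise.
Weight: 8.23 × 9.81 = 80.74 N down at 2.31 m → arm 0.06 m, τ = 80.74 × 0.06 = 4.844 N·m counterclockwise.
Sack of grain: 32.4 × 9.81 = 317.8 N down at 1.09 m → arm 1.28 m, τ = 317.8 × 1.28 = 406.8 N·m counterclockwise.
Net moment of known loads = 356.6 N·m counterclockwise.
An unknown mass m at 3.18 m has arm 0.81 m; its moment is m·g·0.81 clockwise.
Balancing moments: m × 9.81 × 0.81 = 356.6, giving m = 356.6 / (9.81 × 0.81) = 44.9 kg.

m ≈ 44.9 kg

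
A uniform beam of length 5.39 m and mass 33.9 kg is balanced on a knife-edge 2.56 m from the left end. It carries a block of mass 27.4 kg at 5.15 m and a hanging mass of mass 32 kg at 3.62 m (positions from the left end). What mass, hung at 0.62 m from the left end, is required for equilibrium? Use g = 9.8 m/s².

m ≈ 56.4 kg

Taking torques about the knife-edge (at 2.56 m from the left end):
Beam weight: 33.9 × 9.8 = 332.2 N down at 2.695 m → arm 0.135 m, τ = 332.2 × 0.135 = 44.85 N·m clockwise.
Block: 27.4 × 9.8 = 268.5 N down at 5.15 m → arm 2.59 m, τ = 268.5 × 2.59 = 695.4 N·m clockwise.
Hanging mass: 32 × 9.8 = 313.6 N down at 3.62 m → arm 1.06 m, τ = 313.6 × 1.06 = 332.4 N·m clockwise.
Net moment of known loads = 1073 N·m clockwise.
An unknown mass m at 0.62 m has arm 1.94 m; its moment is m·g·1.94 counterclockwise.
Στ = 0 ⇒ m × 9.8 × 1.94 = 1073 ⇒ m = 1073 / (9.8 × 1.94) = 56.4 kg.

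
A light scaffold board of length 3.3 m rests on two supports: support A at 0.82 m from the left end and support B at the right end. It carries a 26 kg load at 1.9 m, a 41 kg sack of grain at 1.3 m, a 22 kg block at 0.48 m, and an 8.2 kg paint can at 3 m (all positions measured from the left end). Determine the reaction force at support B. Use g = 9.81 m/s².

About support A:
Load: 26 × 9.81 = 255.1 N down at 1.9 m → arm 1.08 m, τ = 255.1 × 1.08 = 275.5 N·m clockwise.
Sack of grain: 41 × 9.81 = 402.2 N down at 1.3 m → arm 0.48 m, τ = 402.2 × 0.48 = 193.1 N·m clockwise.
Block: 22 × 9.81 = 215.8 N down at 0.48 m → arm 0.34 m, τ = 215.8 × 0.34 = 73.37 N·m counterclockwise.
Paint can: 8.2 × 9.81 = 80.44 N down at 3 m → arm 2.18 m, τ = 80.44 × 2.18 = 175.4 N·m clockwise.
Net load moment about support A = 570.6 N·m clockwise.
Reaction R at support B is upward at 3.3 m, arm 2.48 m → moment R × 2.48 counterclockwise.
Στ = 0 ⇒ R × 2.48 = 570.6 ⇒ R = 230 N.

R_B ≈ 230 N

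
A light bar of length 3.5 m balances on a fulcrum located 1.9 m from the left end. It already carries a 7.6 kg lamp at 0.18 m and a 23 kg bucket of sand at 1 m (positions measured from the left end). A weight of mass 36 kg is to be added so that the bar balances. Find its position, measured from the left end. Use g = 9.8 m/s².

About the fulcrum (at 1.9 m from the left end):
Lamp: 7.6 × 9.8 = 74.48 N down at 0.18 m → arm 1.72 m, τ = 74.48 × 1.72 = 128.1 N·m counterclockwise.
Bucket of sand: 23 × 9.8 = 225.4 N down at 1 m → arm 0.9 m, τ = 225.4 × 0.9 = 202.9 N·m counterclockwise.
Net moment of existing loads = 331 N·m counterclockwise.
The weight weighs 36 × 9.8 = 352.8 N and must supply an equal clockwise moment, so its lever arm about the fulcrum is 331 / 352.8 = 0.938 m.
That puts it at 1.9 + 0.938 = 2.84 m from the left end.

x ≈ 2.84 m from the left end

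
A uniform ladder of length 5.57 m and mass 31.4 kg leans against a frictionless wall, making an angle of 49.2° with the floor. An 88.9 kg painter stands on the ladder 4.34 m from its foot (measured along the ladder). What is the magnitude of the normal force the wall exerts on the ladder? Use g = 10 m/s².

N_wall ≈ 733 N

About the foot of the ladder:
Ladder weight 31.4×10 = 314 N acts at 2.785 m along the ladder; its horizontal arm is 2.785·cos49.2° = 1.82 m → τ = 571.5 N·m clockwise.
Painter: 88.9×10 = 889 N at 4.34 m → arm 2.836 m → τ = 2521 N·m clockwise.
Wall normal N acts horizontally at the top; its moment arm is the height L sinθ = 5.57·sin49.2° = 4.216 m, counterclockwise.
Στ = 0 ⇒ N × 4.216 = 3092 ⇒ N = 733 N.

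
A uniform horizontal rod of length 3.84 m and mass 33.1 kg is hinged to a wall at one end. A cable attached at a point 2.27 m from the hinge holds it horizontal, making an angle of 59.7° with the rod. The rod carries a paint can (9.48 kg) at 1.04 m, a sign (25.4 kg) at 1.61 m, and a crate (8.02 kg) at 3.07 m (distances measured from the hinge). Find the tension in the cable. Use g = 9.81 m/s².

Take moments about the hinge.
Beam weight: 33.1 × 9.81 = 324.7 N down at 1.92 m → arm 1.92 m, τ = 324.7 × 1.92 = 623.4 N·m clockwise.
Paint can: 9.48 × 9.81 = 93 N down at 1.04 m → arm 1.04 m, τ = 93 × 1.04 = 96.72 N·m clockwise.
Sign: 25.4 × 9.81 = 249.2 N down at 1.61 m → arm 1.61 m, τ = 249.2 × 1.61 = 401.2 N·m clockwise.
Crate: 8.02 × 9.81 = 78.68 N down at 3.07 m → arm 3.07 m, τ = 78.68 × 3.07 = 241.5 N·m clockwise.
Total clockwise load moment = 1363 N·m.
The cable tension T acts at 2.27 m; only its component perpendicular to the rod, T sinθ, produces torque. sin 59.7° = 0.8634.
Στ = 0 ⇒ T × 2.27 × 0.8634 = 1363 ⇒ T = 1363 / 1.96 = 695 N.

T ≈ 695 N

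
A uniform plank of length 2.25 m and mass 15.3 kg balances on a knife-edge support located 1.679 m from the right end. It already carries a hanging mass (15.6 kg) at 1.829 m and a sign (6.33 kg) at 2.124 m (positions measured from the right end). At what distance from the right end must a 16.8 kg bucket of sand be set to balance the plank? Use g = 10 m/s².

Take moments about the knife-edge support (at 1.679 m from the right end).
Beam weight: 15.3 × 10 = 153 N down at 1.125 m → arm 0.554 m, τ = 153 × 0.554 = 84.76 N·m clockwise.
Hanging mass: 15.6 × 10 = 156 N down at 1.829 m → arm 0.15 m, τ = 156 × 0.15 = 23.4 N·m counterclockwise.
Sign: 6.33 × 10 = 63.3 N down at 2.124 m → arm 0.445 m, τ = 63.3 × 0.445 = 28.17 N·m counterclockwise.
Net moment of existing loads = 33.19 N·m clockwise.
The bucket of sand weighs 16.8 × 10 = 168 N and must supply an equal counterclockwise moment, so its lever arm about the knife-edge support is 33.19 / 168 = 0.198 m.
That puts it at 1.679 + 0.198 = 1.88 m from the right end.

x ≈ 1.88 m from the right end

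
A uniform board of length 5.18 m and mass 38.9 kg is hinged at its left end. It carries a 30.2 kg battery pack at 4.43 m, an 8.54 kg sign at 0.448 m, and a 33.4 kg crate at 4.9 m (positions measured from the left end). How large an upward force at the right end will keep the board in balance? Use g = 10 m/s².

Choose the left end as the axis so the unknown pivot reaction has zero arm there.
Beam weight: 38.9 × 10 = 389 N down at 2.59 m → arm 2.59 m, τ = 389 × 2.59 = 1008 N·m clockwise.
Battery pack: 30.2 × 10 = 302 N down at 4.43 m → arm 4.43 m, τ = 302 × 4.43 = 1338 N·m clockwise.
Sign: 8.54 × 10 = 85.4 N down at 0.448 m → arm 0.448 m, τ = 85.4 × 0.448 = 38.26 N·m clockwise.
Crate: 33.4 × 10 = 334 N down at 4.9 m → arm 4.9 m, τ = 334 × 4.9 = 1637 N·m clockwise.
Net moment of the loads = 4021 N·m clockwise.
The upward force F acts at the right end, arm 5.18 m, giving F × 5.18 counterclockwise.
Setting net torque to zero: F × 5.18 = 4021 → F = 4021 / 5.18 = 776 N.

F ≈ 776 N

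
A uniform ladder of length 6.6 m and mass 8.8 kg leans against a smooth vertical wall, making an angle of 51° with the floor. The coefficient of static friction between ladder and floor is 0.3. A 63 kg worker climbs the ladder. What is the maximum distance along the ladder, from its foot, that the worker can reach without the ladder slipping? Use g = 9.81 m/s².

Choose the foot of the ladder as the axis so the floor normal and friction both act there and drop out.
Ladder weight 8.8×9.81 = 86.33 N acts at 3.3 m along the ladder; its horizontal arm is 3.3·cos51° = 2.077 m → τ = 179.3 N·m clockwise.
Worker weight 63×9.81 = 618 N at distance d → arm d·cos51° → τ = 618·d·0.6293 clockwise.
Wall normal N at the top has arm L sinθ = 5.129 m counterclockwise, so Στ = 0 gives N·5.129 = 179.3 + 388.9·d.
ΣFy = 0 ⇒ N_floor = 704.3 N, so the maximum friction is μ_s·N_floor = 0.3×704.3 = 211.3 N. ΣFx = 0 ⇒ N_wall = f, so at the slipping point N = 211.3 N.
Substituting: 211.3×5.129 = 179.3 + 388.9·d ⇒ d = (1084 − 179.3) / 388.9 = 2.33 m.

d ≈ 2.33 m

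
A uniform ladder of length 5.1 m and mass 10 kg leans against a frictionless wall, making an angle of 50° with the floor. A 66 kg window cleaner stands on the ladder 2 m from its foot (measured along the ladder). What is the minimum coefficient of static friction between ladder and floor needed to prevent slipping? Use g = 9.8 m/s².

Choose the foot of the ladder as the axis so the floor normal and friction both act there and drop out.
Ladder weight 10×9.8 = 98 N acts at 2.55 m along the ladder; its horizontal arm is 2.55·cos50° = 1.639 m → τ = 160.6 N·m clockwise.
Window cleaner: 66×9.8 = 646.8 N at 2 m → arm 1.286 m → τ = 831.8 N·m clockwise.
Wall normal N acts horizontally at the top; its moment arm is the height L sinθ = 5.1·sin50° = 3.907 m, counterclockwise.
Balancing moments: N × 3.907 = 992.4, giving N = 254 N.
ΣFx = 0 ⇒ f = N_wall = 254 N. ΣFy = 0 ⇒ N_floor = 744.8 N.
μ_min = f / N_floor = 254 / 744.8 = 0.341.

μ_min ≈ 0.341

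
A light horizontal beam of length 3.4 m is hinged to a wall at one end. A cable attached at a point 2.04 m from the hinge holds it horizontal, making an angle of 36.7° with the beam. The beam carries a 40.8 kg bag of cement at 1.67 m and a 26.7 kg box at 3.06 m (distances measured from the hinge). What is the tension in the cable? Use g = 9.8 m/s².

Sum moments about the hinge (the unknown hinge reaction has zero arm there).
Bag of cement: 40.8 × 9.8 = 399.8 N down at 1.67 m → arm 1.67 m, τ = 399.8 × 1.67 = 667.7 N·m clockwise.
Box: 26.7 × 9.8 = 261.7 N down at 3.06 m → arm 3.06 m, τ = 261.7 × 3.06 = 800.8 N·m clockwise.
Total clockwise load moment = 1468 N·m.
The cable tension T acts at 2.04 m; only its component perpendicular to the beam, T sinθ, produces torque. sin 36.7° = 0.5976.
Balancing moments: T × 2.04 × 0.5976 = 1468, giving T = 1468 / 1.219 = 1200 N.

T ≈ 1200 N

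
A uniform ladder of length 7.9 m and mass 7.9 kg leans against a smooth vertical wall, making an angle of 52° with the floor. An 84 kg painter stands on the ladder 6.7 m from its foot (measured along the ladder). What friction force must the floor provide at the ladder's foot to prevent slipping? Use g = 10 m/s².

Choose the foot of the ladder as the axis so the floor normal and friction both act there and drop out.
Ladder weight 7.9×10 = 79 N acts at 3.95 m along the ladder; its horizontal arm is 3.95·cos52° = 2.432 m → τ = 192.1 N·m clockwise.
Painter: 84×10 = 840 N at 6.7 m → arm 4.125 m → τ = 3465 N·m clockwise.
Wall normal N acts horizontally at the top; its moment arm is the height L sinθ = 7.9·sin52° = 6.225 m, counterclockwise.
Στ = 0 ⇒ N × 6.225 = 3657 ⇒ N = 587 N.
ΣFx = 0: friction at the foot balances the wall's push, so f = N_wall = 587 N.

f ≈ 587 N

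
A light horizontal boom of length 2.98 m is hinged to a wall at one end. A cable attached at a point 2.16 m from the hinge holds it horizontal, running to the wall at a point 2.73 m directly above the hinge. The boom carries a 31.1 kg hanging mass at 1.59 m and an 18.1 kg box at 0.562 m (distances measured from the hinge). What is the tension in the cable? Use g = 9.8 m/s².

T ≈ 345 N

About the hinge:
Hanging mass: 31.1 × 9.8 = 304.8 N down at 1.59 m → arm 1.59 m, τ = 304.8 × 1.59 = 484.6 N·m clockwise.
Box: 18.1 × 9.8 = 177.4 N down at 0.562 m → arm 0.562 m, τ = 177.4 × 0.562 = 99.7 N·m clockwise.
Total clockwise load moment = 584.3 N·m.
The cable tension T acts at 2.16 m; only its component perpendicular to the boom, T sinθ, produces torque. sinθ = h/√(h²+d²) = 2.73/√(2.73²+2.16²) = 0.7842.
Στ = 0 ⇒ T × 2.16 × 0.7842 = 584.3 ⇒ T = 584.3 / 1.694 = 345 N.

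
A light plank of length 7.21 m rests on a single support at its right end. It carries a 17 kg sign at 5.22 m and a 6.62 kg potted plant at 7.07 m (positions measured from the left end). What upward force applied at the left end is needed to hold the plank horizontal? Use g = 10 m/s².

About the right end:
Sign: 17 × 10 = 170 N down at 5.22 m → arm 1.99 m, τ = 170 × 1.99 = 338.3 N·m counterclockwise.
Potted plant: 6.62 × 10 = 66.2 N down at 7.07 m → arm 0.14 m, τ = 66.2 × 0.14 = 9.268 N·m counterclockwise.
Net moment of the loads = 347.6 N·m counterclockwise.
The upward force F acts at the left end, arm 7.21 m, giving F × 7.21 clockwise.
Στ = 0 ⇒ F × 7.21 = 347.6 ⇒ F = 347.6 / 7.21 = 48.2 N.

F ≈ 48.2 N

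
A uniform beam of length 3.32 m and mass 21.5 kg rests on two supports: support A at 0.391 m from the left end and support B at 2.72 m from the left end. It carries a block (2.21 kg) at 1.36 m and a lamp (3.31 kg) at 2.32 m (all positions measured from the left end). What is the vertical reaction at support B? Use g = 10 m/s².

R_B ≈ 154 N

About support A:
Beam weight: 21.5 × 10 = 215 N down at 1.66 m → arm 1.269 m, τ = 215 × 1.269 = 272.8 N·m clockwise.
Block: 2.21 × 10 = 22.1 N down at 1.36 m → arm 0.969 m, τ = 22.1 × 0.969 = 21.41 N·m clockwise.
Lamp: 3.31 × 10 = 33.1 N down at 2.32 m → arm 1.929 m, τ = 33.1 × 1.929 = 63.85 N·m clockwise.
Net load moment about support A = 358.1 N·m clockwise.
Reaction R at support B is upward at 2.72 m, arm 2.329 m → moment R × 2.329 counterclockwise.
Στ = 0 ⇒ R × 2.329 = 358.1 ⇒ R = 154 N.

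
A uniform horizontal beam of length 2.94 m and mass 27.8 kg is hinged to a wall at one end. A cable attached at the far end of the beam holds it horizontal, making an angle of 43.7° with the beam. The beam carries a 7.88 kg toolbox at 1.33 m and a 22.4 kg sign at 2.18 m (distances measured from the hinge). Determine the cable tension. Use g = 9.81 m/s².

T ≈ 484 N

Taking torques about the hinge:
Beam weight: 27.8 × 9.81 = 272.7 N down at 1.47 m → arm 1.47 m, τ = 272.7 × 1.47 = 400.9 N·m clockwise.
Toolbox: 7.88 × 9.81 = 77.3 N down at 1.33 m → arm 1.33 m, τ = 77.3 × 1.33 = 102.8 N·m clockwise.
Sign: 22.4 × 9.81 = 219.7 N down at 2.18 m → arm 2.18 m, τ = 219.7 × 2.18 = 478.9 N·m clockwise.
Total clockwise load moment = 982.6 N·m.
The cable tension T acts at 2.94 m; only its component perpendicular to the beam, T sinθ, produces torque. sin 43.7° = 0.6909.
For rotational equilibrium, T × 2.94 × 0.6909 = 982.6, so T = 982.6 / 2.031 = 484 N.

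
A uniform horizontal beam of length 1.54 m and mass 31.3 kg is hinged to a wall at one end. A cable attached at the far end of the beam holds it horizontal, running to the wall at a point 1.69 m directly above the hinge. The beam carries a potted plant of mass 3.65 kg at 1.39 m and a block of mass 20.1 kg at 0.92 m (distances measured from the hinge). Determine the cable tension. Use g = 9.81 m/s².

T ≈ 411 N

Taking torques about the hinge:
Beam weight: 31.3 × 9.81 = 307.1 N down at 0.77 m → arm 0.77 m, τ = 307.1 × 0.77 = 236.5 N·m clockwise.
Potted plant: 3.65 × 9.81 = 35.81 N down at 1.39 m → arm 1.39 m, τ = 35.81 × 1.39 = 49.78 N·m clockwise.
Block: 20.1 × 9.81 = 197.2 N down at 0.92 m → arm 0.92 m, τ = 197.2 × 0.92 = 181.4 N·m clockwise.
Total clockwise load moment = 467.7 N·m.
The cable tension T acts at 1.54 m; only its component perpendicular to the beam, T sinθ, produces torque. sinθ = h/√(h²+d²) = 1.69/√(1.69²+1.54²) = 0.7391.
Balancing moments: T × 1.54 × 0.7391 = 467.7, giving T = 467.7 / 1.138 = 411 N.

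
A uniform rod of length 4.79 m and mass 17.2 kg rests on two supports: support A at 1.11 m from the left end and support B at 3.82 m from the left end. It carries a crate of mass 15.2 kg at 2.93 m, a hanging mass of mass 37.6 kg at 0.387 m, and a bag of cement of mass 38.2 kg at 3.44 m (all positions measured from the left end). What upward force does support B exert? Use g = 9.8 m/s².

R_B ≈ 404 N

Choose support A as the axis so its reaction then has zero moment arm.
Beam weight: 17.2 × 9.8 = 168.6 N down at 2.395 m → arm 1.285 m, τ = 168.6 × 1.285 = 216.7 N·m clockwise.
Crate: 15.2 × 9.8 = 149 N down at 2.93 m → arm 1.82 m, τ = 149 × 1.82 = 271.2 N·m clockwise.
Hanging mass: 37.6 × 9.8 = 368.5 N down at 0.387 m → arm 0.723 m, τ = 368.5 × 0.723 = 266.4 N·m counterclockwise.
Bag of cement: 38.2 × 9.8 = 374.4 N down at 3.44 m → arm 2.33 m, τ = 374.4 × 2.33 = 872.4 N·m clockwise.
Net load moment about support A = 1094 N·m clockwise.
Reaction R at support B is upward at 3.82 m, arm 2.71 m → moment R × 2.71 counterclockwise.
For rotational equilibrium, R × 2.71 = 1094, so R = 404 N.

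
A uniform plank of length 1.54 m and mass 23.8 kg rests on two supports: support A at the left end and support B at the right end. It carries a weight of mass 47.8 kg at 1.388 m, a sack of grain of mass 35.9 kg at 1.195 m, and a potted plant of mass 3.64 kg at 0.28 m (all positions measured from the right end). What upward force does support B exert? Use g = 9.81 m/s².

R_B ≈ 271 N

Choose support A as the axis so its reaction then has zero moment arm.
Beam weight: 23.8 × 9.81 = 233.5 N down at 0.77 m → arm 0.77 m, τ = 233.5 × 0.77 = 179.8 N·m clockwise.
Weight: 47.8 × 9.81 = 468.9 N down at 1.388 m → arm 0.152 m, τ = 468.9 × 0.152 = 71.27 N·m clockwise.
Sack of grain: 35.9 × 9.81 = 352.2 N down at 1.195 m → arm 0.345 m, τ = 352.2 × 0.345 = 121.5 N·m clockwise.
Potted plant: 3.64 × 9.81 = 35.71 N down at 0.28 m → arm 1.26 m, τ = 35.71 × 1.26 = 44.99 N·m clockwise.
Net load moment about support A = 417.6 N·m clockwise.
Reaction R at support B is upward at 0 m, arm 1.54 m → moment R × 1.54 counterclockwise.
Balancing moments: R × 1.54 = 417.6, giving R = 271 N.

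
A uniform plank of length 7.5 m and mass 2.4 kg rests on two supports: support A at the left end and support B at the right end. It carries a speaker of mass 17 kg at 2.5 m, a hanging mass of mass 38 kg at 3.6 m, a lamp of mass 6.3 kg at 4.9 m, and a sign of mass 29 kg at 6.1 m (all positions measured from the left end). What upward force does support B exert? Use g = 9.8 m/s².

Sum moments about support A (its reaction then has zero moment arm).
Beam weight: 2.4 × 9.8 = 23.52 N down at 3.75 m → arm 3.75 m, τ = 23.52 × 3.75 = 88.2 N·m clockwise.
Speaker: 17 × 9.8 = 166.6 N down at 2.5 m → arm 2.5 m, τ = 166.6 × 2.5 = 416.5 N·m clockwise.
Hanging mass: 38 × 9.8 = 372.4 N down at 3.6 m → arm 3.6 m, τ = 372.4 × 3.6 = 1341 N·m clockwise.
Lamp: 6.3 × 9.8 = 61.74 N down at 4.9 m → arm 4.9 m, τ = 61.74 × 4.9 = 302.5 N·m clockwise.
Sign: 29 × 9.8 = 284.2 N down at 6.1 m → arm 6.1 m, τ = 284.2 × 6.1 = 1734 N·m clockwise.
Net load moment about support A = 3882 N·m clockwise.
Reaction R at support B is upward at 7.5 m, arm 7.5 m → moment R × 7.5 counterclockwise.
Setting net torque to zero: R × 7.5 = 3882 → R = 518 N.

R_B ≈ 518 N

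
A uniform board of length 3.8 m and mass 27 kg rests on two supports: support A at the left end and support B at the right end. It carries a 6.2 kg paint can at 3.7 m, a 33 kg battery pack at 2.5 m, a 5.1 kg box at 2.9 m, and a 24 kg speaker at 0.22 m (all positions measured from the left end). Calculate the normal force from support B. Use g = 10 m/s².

Take moments about support A.
Beam weight: 27 × 10 = 270 N down at 1.9 m → arm 1.9 m, τ = 270 × 1.9 = 513 N·m clockwise.
Paint can: 6.2 × 10 = 62 N down at 3.7 m → arm 3.7 m, τ = 62 × 3.7 = 229.4 N·m clockwise.
Battery pack: 33 × 10 = 330 N down at 2.5 m → arm 2.5 m, τ = 330 × 2.5 = 825 N·m clockwise.
Box: 5.1 × 10 = 51 N down at 2.9 m → arm 2.9 m, τ = 51 × 2.9 = 147.9 N·m clockwise.
Speaker: 24 × 10 = 240 N down at 0.22 m → arm 0.22 m, τ = 240 × 0.22 = 52.8 N·m clockwise.
Net load moment about support A = 1768 N·m clockwise.
Reaction R at support B is upward at 3.8 m, arm 3.8 m → moment R × 3.8 counterclockwise.
For rotational equilibrium, R × 3.8 = 1768, so R = 465 N.

R_B ≈ 465 N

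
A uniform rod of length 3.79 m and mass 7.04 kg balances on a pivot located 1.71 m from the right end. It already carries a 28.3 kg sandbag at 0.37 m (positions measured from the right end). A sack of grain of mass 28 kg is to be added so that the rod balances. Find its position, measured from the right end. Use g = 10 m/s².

Sum moments about the pivot (at 1.71 m from the right end) (the support reaction has zero arm there).
Beam weight: 7.04 × 10 = 70.4 N down at 1.895 m → arm 0.185 m, τ = 70.4 × 0.185 = 13.02 N·m counterclockwise.
Sandbag: 28.3 × 10 = 283 N down at 0.37 m → arm 1.34 m, τ = 283 × 1.34 = 379.2 N·m clockwise.
Net moment of existing loads = 366.2 N·m clockwise.
The sack of grain weighs 28 × 10 = 280 N and must supply an equal counterclockwise moment, so its lever arm about the pivot is 366.2 / 280 = 1.31 m.
That puts it at 1.71 + 1.31 = 3.02 m from the right end.

x ≈ 3.02 m from the right end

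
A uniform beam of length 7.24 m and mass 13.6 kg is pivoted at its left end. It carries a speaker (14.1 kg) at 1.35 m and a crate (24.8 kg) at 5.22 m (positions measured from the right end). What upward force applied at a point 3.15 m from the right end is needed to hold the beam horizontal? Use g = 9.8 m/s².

F ≈ 437 N

Sum moments about the left end (the unknown pivot reaction has zero arm there).
Beam weight: 13.6 × 9.8 = 133.3 N down at 3.62 m → arm 3.62 m, τ = 133.3 × 3.62 = 482.5 N·m clockwise.
Speaker: 14.1 × 9.8 = 138.2 N down at 1.35 m → arm 5.89 m, τ = 138.2 × 5.89 = 814 N·m clockwise.
Crate: 24.8 × 9.8 = 243 N down at 5.22 m → arm 2.02 m, τ = 243 × 2.02 = 490.9 N·m clockwise.
Net moment of the loads = 1787 N·m clockwise.
The upward force F acts at a point 3.15 m from the right end, arm 4.09 m, giving F × 4.09 counterclockwise.
Στ = 0 ⇒ F × 4.09 = 1787 ⇒ F = 1787 / 4.09 = 437 N.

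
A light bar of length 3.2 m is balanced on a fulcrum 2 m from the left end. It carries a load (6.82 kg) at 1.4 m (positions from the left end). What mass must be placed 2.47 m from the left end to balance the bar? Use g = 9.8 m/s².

m ≈ 8.71 kg

Take moments about the fulcrum (at 2 m from the left end).
Load: 6.82 × 9.8 = 66.84 N down at 1.4 m → arm 0.6 m, τ = 66.84 × 0.6 = 40.1 N·m counterclockwise.
Net moment of known loads = 40.1 N·m counterclockwise.
An unknown mass m at 2.47 m has arm 0.47 m; its moment is m·g·0.47 clockwise.
For rotational equilibrium, m × 9.8 × 0.47 = 40.1, so m = 40.1 / (9.8 × 0.47) = 8.71 kg.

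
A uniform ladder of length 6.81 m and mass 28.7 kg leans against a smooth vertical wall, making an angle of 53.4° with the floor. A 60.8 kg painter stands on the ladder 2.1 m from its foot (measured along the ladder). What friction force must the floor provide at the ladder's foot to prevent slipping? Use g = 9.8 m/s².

Sum moments about the foot of the ladder (the floor normal and friction both act there and drop out).
Ladder weight 28.7×9.8 = 281.3 N acts at 3.405 m along the ladder; its horizontal arm is 3.405·cos53.4° = 2.03 m → τ = 571 N·m clockwise.
Painter: 60.8×9.8 = 595.8 N at 2.1 m → arm 1.252 m → τ = 745.9 N·m clockwise.
Wall normal N acts horizontally at the top; its moment arm is the height L sinθ = 6.81·sin53.4° = 5.467 m, counterclockwise.
Setting net torque to zero: N × 5.467 = 1317 → N = 241 N.
ΣFx = 0: friction at the foot balances the wall's push, so f = N_wall = 241 N.

f ≈ 241 N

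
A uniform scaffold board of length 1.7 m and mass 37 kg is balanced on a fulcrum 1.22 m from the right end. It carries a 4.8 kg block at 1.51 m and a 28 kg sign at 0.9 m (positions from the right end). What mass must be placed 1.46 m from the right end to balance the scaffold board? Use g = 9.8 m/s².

Take moments about the fulcrum (at 1.22 m from the right end).
Beam weight: 37 × 9.8 = 362.6 N down at 0.85 m → arm 0.37 m, τ = 362.6 × 0.37 = 134.2 N·m clockwise.
Block: 4.8 × 9.8 = 47.04 N down at 1.51 m → arm 0.29 m, τ = 47.04 × 0.29 = 13.64 N·m counterclockwise.
Sign: 28 × 9.8 = 274.4 N down at 0.9 m → arm 0.32 m, τ = 274.4 × 0.32 = 87.81 N·m clockwise.
Net moment of known loads = 208.4 N·m clockwise.
An unknown mass m at 1.46 m has arm 0.24 m; its moment is m·g·0.24 counterclockwise.
For rotational equilibrium, m × 9.8 × 0.24 = 208.4, so m = 208.4 / (9.8 × 0.24) = 88.6 kg.

m ≈ 88.6 kg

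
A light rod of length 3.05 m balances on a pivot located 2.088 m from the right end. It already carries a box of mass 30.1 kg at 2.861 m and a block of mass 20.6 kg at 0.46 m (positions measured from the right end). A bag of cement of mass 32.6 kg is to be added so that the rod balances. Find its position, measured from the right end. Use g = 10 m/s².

Sum moments about the pivot (at 2.088 m from the right end) (the support reaction has zero arm there).
Box: 30.1 × 10 = 301 N down at 2.861 m → arm 0.773 m, τ = 301 × 0.773 = 232.7 N·m counterclockwise.
Block: 20.6 × 10 = 206 N down at 0.46 m → arm 1.628 m, τ = 206 × 1.628 = 335.4 N·m clockwise.
Net moment of existing loads = 102.7 N·m clockwise.
The bag of cement weighs 32.6 × 10 = 326 N and must supply an equal counterclockwise moment, so its lever arm about the pivot is 102.7 / 326 = 0.315 m.
That puts it at 2.088 + 0.315 = 2.4 m from the right end.

x ≈ 2.4 m from the right end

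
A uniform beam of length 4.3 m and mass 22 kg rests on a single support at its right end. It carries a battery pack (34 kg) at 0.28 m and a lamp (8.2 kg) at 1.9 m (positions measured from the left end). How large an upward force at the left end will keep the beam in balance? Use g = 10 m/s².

F ≈ 474 N

Sum moments about the right end (the unknown pivot reaction has zero arm there).
Beam weight: 22 × 10 = 220 N down at 2.15 m → arm 2.15 m, τ = 220 × 2.15 = 473 N·m counterclockwise.
Battery pack: 34 × 10 = 340 N down at 0.28 m → arm 4.02 m, τ = 340 × 4.02 = 1367 N·m counterclockwise.
Lamp: 8.2 × 10 = 82 N down at 1.9 m → arm 2.4 m, τ = 82 × 2.4 = 196.8 N·m counterclockwise.
Net moment of the loads = 2037 N·m counterclockwise.
The upward force F acts at the left end, arm 4.3 m, giving F × 4.3 clockwise.
Στ = 0 ⇒ F × 4.3 = 2037 ⇒ F = 2037 / 4.3 = 474 N.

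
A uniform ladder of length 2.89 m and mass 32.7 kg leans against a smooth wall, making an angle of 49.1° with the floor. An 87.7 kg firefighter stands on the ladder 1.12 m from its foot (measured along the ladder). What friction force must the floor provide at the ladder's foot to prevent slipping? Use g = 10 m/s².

f ≈ 436 N

Take moments about the foot of the ladder.
Ladder weight 32.7×10 = 327 N acts at 1.445 m along the ladder; its horizontal arm is 1.445·cos49.1° = 0.9461 m → τ = 309.4 N·m clockwise.
Firefighter: 87.7×10 = 877 N at 1.12 m → arm 0.7333 m → τ = 643.1 N·m clockwise.
Wall normal N acts horizontally at the top; its moment arm is the height L sinθ = 2.89·sin49.1° = 2.184 m, counterclockwise.
For rotational equilibrium, N × 2.184 = 952.5, so N = 436 N.
ΣFx = 0: friction at the foot balances the wall's push, so f = N_wall = 436 N.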